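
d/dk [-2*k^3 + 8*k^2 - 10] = 2*k*(8 - 3*k)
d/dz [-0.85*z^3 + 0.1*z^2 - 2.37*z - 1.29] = -2.55*z^2 + 0.2*z - 2.37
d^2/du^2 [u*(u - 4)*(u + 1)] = 6*u - 6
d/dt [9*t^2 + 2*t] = 18*t + 2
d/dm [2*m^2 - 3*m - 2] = 4*m - 3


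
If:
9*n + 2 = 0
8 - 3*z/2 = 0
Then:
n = -2/9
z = 16/3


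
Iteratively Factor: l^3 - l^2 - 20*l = (l - 5)*(l^2 + 4*l) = (l - 5)*(l + 4)*(l)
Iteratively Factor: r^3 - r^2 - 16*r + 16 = (r + 4)*(r^2 - 5*r + 4) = (r - 1)*(r + 4)*(r - 4)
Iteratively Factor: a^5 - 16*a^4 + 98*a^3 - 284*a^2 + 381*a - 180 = (a - 5)*(a^4 - 11*a^3 + 43*a^2 - 69*a + 36) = (a - 5)*(a - 3)*(a^3 - 8*a^2 + 19*a - 12) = (a - 5)*(a - 3)*(a - 1)*(a^2 - 7*a + 12) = (a - 5)*(a - 4)*(a - 3)*(a - 1)*(a - 3)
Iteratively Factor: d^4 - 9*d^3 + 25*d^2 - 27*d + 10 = (d - 2)*(d^3 - 7*d^2 + 11*d - 5) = (d - 5)*(d - 2)*(d^2 - 2*d + 1) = (d - 5)*(d - 2)*(d - 1)*(d - 1)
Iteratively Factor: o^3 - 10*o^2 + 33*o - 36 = (o - 3)*(o^2 - 7*o + 12) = (o - 3)^2*(o - 4)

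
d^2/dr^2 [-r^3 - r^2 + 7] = -6*r - 2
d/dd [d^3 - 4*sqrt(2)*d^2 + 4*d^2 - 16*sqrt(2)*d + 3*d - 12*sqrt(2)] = 3*d^2 - 8*sqrt(2)*d + 8*d - 16*sqrt(2) + 3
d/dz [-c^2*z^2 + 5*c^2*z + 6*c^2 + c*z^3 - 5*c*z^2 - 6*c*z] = c*(-2*c*z + 5*c + 3*z^2 - 10*z - 6)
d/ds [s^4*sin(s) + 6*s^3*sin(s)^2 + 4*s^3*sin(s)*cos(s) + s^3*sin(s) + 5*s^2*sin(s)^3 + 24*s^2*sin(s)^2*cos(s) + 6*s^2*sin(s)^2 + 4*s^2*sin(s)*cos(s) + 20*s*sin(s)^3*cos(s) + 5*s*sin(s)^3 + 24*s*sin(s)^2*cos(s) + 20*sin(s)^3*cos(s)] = s^4*cos(s) - 8*s^3*sin(s)^2 + 12*s^3*sin(s)*cos(s) + 4*s^3*sin(s) + s^3*cos(s) + 4*s^3 - 72*s^2*sin(s)^3 + 15*s^2*sin(s)^2*cos(s) + 10*s^2*sin(s)^2 + 24*s^2*sin(s)*cos(s) + 51*s^2*sin(s) + 4*s^2 - 80*s*sin(s)^4 - 62*s*sin(s)^3 + 63*s*sin(s)^2*cos(s) + 72*s*sin(s)^2 + 8*s*sin(s)*cos(s) + 48*s*sin(s) - 80*sin(s)^4 + 20*sin(s)^3*cos(s) + 5*sin(s)^3 + 24*sin(s)^2*cos(s) + 60*sin(s)^2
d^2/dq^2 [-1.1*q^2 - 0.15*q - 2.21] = -2.20000000000000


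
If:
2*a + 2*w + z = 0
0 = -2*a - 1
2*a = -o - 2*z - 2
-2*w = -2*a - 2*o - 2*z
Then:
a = -1/2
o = 7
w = 5/2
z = -4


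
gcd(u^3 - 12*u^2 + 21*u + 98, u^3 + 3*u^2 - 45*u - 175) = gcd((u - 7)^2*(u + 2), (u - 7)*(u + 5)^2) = u - 7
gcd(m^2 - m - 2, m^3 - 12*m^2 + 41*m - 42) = m - 2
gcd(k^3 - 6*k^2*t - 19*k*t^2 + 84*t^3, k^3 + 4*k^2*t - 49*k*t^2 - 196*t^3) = -k^2 + 3*k*t + 28*t^2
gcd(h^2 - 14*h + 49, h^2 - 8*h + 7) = h - 7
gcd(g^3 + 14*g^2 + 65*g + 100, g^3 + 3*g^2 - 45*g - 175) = g^2 + 10*g + 25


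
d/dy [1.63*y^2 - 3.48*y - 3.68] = 3.26*y - 3.48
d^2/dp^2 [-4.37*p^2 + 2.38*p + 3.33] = -8.74000000000000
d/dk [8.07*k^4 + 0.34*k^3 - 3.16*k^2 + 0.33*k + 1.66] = 32.28*k^3 + 1.02*k^2 - 6.32*k + 0.33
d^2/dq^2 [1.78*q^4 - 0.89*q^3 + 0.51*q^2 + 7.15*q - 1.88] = 21.36*q^2 - 5.34*q + 1.02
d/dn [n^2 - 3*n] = 2*n - 3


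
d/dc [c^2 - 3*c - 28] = 2*c - 3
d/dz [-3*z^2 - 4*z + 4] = -6*z - 4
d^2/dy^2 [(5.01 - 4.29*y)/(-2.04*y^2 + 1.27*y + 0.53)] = ((31.3374 - 52.5096*y)*(-2.04*y^2 + 1.27*y + 0.53) - (4.08*y - 1.27)*(4.29*y - 5.01)*(8.16*y - 2.54))/(-2.04*y^2 + 1.27*y + 0.53)^3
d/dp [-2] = 0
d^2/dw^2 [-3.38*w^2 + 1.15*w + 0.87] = -6.76000000000000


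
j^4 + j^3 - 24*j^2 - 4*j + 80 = (j - 4)*(j - 2)*(j + 2)*(j + 5)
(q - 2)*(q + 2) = q^2 - 4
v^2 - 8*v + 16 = (v - 4)^2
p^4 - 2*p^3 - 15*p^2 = p^2*(p - 5)*(p + 3)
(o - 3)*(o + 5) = o^2 + 2*o - 15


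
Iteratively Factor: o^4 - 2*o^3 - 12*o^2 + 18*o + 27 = (o + 3)*(o^3 - 5*o^2 + 3*o + 9) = (o + 1)*(o + 3)*(o^2 - 6*o + 9) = (o - 3)*(o + 1)*(o + 3)*(o - 3)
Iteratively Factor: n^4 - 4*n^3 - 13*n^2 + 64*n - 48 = (n - 1)*(n^3 - 3*n^2 - 16*n + 48) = (n - 1)*(n + 4)*(n^2 - 7*n + 12) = (n - 4)*(n - 1)*(n + 4)*(n - 3)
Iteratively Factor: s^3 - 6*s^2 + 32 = (s + 2)*(s^2 - 8*s + 16) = (s - 4)*(s + 2)*(s - 4)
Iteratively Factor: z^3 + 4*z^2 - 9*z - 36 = (z - 3)*(z^2 + 7*z + 12) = (z - 3)*(z + 3)*(z + 4)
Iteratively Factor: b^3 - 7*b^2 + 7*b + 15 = (b + 1)*(b^2 - 8*b + 15) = (b - 3)*(b + 1)*(b - 5)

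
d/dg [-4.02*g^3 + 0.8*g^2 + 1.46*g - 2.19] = -12.06*g^2 + 1.6*g + 1.46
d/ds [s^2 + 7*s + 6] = 2*s + 7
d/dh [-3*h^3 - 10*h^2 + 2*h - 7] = -9*h^2 - 20*h + 2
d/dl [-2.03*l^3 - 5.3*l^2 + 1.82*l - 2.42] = -6.09*l^2 - 10.6*l + 1.82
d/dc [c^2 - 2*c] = 2*c - 2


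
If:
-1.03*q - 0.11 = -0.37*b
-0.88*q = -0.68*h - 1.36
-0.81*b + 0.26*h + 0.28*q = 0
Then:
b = -1.00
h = -2.60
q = -0.46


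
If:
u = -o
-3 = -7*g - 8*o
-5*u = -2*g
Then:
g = 15/19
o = -6/19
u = 6/19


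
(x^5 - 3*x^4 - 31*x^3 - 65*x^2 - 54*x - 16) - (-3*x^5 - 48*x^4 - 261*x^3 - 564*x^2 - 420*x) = 4*x^5 + 45*x^4 + 230*x^3 + 499*x^2 + 366*x - 16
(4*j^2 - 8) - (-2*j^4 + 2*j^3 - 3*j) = 2*j^4 - 2*j^3 + 4*j^2 + 3*j - 8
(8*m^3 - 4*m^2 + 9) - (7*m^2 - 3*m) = 8*m^3 - 11*m^2 + 3*m + 9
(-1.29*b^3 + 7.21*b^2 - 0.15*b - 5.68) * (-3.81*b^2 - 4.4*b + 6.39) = 4.9149*b^5 - 21.7941*b^4 - 39.3956*b^3 + 68.3727*b^2 + 24.0335*b - 36.2952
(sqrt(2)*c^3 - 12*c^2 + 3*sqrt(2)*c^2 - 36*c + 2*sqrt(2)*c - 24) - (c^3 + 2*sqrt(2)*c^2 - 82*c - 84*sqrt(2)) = -c^3 + sqrt(2)*c^3 - 12*c^2 + sqrt(2)*c^2 + 2*sqrt(2)*c + 46*c - 24 + 84*sqrt(2)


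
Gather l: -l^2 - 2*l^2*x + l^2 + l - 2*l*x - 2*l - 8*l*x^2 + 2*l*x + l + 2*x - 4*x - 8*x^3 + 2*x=-2*l^2*x - 8*l*x^2 - 8*x^3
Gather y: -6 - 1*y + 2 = -y - 4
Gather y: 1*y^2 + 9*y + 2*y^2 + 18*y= 3*y^2 + 27*y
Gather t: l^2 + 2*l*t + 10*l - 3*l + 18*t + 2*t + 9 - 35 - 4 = l^2 + 7*l + t*(2*l + 20) - 30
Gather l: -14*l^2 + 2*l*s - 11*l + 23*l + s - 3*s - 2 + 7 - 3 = -14*l^2 + l*(2*s + 12) - 2*s + 2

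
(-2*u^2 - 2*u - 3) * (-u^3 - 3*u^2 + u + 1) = 2*u^5 + 8*u^4 + 7*u^3 + 5*u^2 - 5*u - 3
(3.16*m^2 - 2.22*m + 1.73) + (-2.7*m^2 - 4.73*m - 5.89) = 0.46*m^2 - 6.95*m - 4.16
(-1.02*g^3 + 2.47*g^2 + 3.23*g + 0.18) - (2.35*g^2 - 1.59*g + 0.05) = -1.02*g^3 + 0.12*g^2 + 4.82*g + 0.13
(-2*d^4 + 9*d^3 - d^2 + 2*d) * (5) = -10*d^4 + 45*d^3 - 5*d^2 + 10*d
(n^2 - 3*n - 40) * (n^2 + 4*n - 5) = n^4 + n^3 - 57*n^2 - 145*n + 200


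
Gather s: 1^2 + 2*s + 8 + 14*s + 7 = 16*s + 16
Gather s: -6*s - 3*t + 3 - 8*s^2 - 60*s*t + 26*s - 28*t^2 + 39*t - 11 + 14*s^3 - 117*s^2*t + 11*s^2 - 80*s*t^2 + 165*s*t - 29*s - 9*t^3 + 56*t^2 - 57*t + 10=14*s^3 + s^2*(3 - 117*t) + s*(-80*t^2 + 105*t - 9) - 9*t^3 + 28*t^2 - 21*t + 2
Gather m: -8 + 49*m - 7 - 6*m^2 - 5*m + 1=-6*m^2 + 44*m - 14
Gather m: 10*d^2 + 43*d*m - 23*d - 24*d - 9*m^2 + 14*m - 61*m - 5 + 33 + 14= 10*d^2 - 47*d - 9*m^2 + m*(43*d - 47) + 42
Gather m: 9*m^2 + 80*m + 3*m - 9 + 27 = 9*m^2 + 83*m + 18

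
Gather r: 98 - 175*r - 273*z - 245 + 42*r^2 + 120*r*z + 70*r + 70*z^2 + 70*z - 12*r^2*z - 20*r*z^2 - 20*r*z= r^2*(42 - 12*z) + r*(-20*z^2 + 100*z - 105) + 70*z^2 - 203*z - 147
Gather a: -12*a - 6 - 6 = -12*a - 12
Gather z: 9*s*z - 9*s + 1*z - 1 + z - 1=-9*s + z*(9*s + 2) - 2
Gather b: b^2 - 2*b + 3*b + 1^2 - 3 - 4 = b^2 + b - 6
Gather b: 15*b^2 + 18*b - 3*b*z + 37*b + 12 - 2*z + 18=15*b^2 + b*(55 - 3*z) - 2*z + 30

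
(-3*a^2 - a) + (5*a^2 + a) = 2*a^2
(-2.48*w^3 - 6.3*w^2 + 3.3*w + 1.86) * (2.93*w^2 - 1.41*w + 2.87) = -7.2664*w^5 - 14.9622*w^4 + 11.4344*w^3 - 17.2842*w^2 + 6.8484*w + 5.3382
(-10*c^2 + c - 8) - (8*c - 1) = -10*c^2 - 7*c - 7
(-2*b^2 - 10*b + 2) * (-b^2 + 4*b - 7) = 2*b^4 + 2*b^3 - 28*b^2 + 78*b - 14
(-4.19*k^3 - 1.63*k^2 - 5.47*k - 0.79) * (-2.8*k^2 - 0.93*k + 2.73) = 11.732*k^5 + 8.4607*k^4 + 5.3932*k^3 + 2.8492*k^2 - 14.1984*k - 2.1567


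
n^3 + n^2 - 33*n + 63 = (n - 3)^2*(n + 7)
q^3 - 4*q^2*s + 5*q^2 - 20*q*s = q*(q + 5)*(q - 4*s)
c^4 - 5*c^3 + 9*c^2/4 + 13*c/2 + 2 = (c - 4)*(c - 2)*(c + 1/2)^2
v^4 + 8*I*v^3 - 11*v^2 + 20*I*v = v*(v - I)*(v + 4*I)*(v + 5*I)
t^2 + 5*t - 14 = (t - 2)*(t + 7)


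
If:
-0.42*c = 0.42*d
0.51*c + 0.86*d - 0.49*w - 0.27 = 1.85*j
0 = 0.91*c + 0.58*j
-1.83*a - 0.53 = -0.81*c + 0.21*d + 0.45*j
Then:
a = 0.181056466302368*w - 0.189851678376269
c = 0.191962174940898*w + 0.105775075987842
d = -0.191962174940898*w - 0.105775075987842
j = -0.301182033096927*w - 0.165957446808511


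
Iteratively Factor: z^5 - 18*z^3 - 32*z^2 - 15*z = (z + 1)*(z^4 - z^3 - 17*z^2 - 15*z) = (z + 1)^2*(z^3 - 2*z^2 - 15*z) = (z - 5)*(z + 1)^2*(z^2 + 3*z) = z*(z - 5)*(z + 1)^2*(z + 3)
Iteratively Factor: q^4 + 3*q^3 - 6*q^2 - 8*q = (q - 2)*(q^3 + 5*q^2 + 4*q) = q*(q - 2)*(q^2 + 5*q + 4) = q*(q - 2)*(q + 1)*(q + 4)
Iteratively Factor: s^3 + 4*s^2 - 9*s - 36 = (s - 3)*(s^2 + 7*s + 12) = (s - 3)*(s + 3)*(s + 4)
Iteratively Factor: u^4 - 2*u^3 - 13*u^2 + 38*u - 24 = (u - 2)*(u^3 - 13*u + 12) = (u - 3)*(u - 2)*(u^2 + 3*u - 4) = (u - 3)*(u - 2)*(u - 1)*(u + 4)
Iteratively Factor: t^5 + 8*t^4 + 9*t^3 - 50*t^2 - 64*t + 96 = (t - 1)*(t^4 + 9*t^3 + 18*t^2 - 32*t - 96) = (t - 1)*(t + 3)*(t^3 + 6*t^2 - 32) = (t - 2)*(t - 1)*(t + 3)*(t^2 + 8*t + 16) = (t - 2)*(t - 1)*(t + 3)*(t + 4)*(t + 4)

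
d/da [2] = 0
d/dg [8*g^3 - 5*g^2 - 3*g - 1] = 24*g^2 - 10*g - 3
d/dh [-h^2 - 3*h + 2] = -2*h - 3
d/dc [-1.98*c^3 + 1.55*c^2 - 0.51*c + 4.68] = -5.94*c^2 + 3.1*c - 0.51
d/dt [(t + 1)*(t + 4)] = 2*t + 5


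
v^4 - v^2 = v^2*(v - 1)*(v + 1)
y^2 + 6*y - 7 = (y - 1)*(y + 7)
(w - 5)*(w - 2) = w^2 - 7*w + 10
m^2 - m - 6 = (m - 3)*(m + 2)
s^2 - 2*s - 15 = (s - 5)*(s + 3)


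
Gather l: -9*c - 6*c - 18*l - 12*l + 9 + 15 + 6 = -15*c - 30*l + 30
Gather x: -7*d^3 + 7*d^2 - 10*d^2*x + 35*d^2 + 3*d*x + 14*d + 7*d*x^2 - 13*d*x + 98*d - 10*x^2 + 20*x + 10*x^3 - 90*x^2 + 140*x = -7*d^3 + 42*d^2 + 112*d + 10*x^3 + x^2*(7*d - 100) + x*(-10*d^2 - 10*d + 160)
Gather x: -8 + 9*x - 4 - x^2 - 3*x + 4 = -x^2 + 6*x - 8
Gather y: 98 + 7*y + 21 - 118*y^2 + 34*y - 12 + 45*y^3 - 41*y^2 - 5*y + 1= 45*y^3 - 159*y^2 + 36*y + 108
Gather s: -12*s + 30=30 - 12*s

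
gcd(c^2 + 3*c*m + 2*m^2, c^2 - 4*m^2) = c + 2*m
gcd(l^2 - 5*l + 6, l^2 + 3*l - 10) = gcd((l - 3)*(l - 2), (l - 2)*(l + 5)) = l - 2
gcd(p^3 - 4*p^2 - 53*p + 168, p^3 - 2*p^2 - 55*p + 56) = p^2 - p - 56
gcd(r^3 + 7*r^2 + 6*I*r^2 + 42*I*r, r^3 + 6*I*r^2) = r^2 + 6*I*r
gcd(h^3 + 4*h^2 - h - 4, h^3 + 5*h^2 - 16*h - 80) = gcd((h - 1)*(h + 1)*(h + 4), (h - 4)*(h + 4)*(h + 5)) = h + 4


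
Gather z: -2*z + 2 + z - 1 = 1 - z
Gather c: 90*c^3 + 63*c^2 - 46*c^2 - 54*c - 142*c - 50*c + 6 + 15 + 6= 90*c^3 + 17*c^2 - 246*c + 27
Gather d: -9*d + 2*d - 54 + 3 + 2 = -7*d - 49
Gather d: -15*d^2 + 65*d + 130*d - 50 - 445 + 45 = -15*d^2 + 195*d - 450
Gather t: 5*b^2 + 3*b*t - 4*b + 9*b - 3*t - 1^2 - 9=5*b^2 + 5*b + t*(3*b - 3) - 10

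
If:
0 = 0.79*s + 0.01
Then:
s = -0.01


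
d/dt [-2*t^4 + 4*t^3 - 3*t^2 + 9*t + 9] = -8*t^3 + 12*t^2 - 6*t + 9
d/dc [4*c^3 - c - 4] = 12*c^2 - 1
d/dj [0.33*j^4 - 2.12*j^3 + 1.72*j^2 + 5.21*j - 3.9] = 1.32*j^3 - 6.36*j^2 + 3.44*j + 5.21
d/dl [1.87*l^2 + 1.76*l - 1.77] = 3.74*l + 1.76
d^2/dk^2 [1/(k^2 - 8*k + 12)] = 2*(-k^2 + 8*k + 4*(k - 4)^2 - 12)/(k^2 - 8*k + 12)^3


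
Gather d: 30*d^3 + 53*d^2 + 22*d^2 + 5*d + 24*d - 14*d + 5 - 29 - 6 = 30*d^3 + 75*d^2 + 15*d - 30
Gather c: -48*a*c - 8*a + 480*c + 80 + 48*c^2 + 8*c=-8*a + 48*c^2 + c*(488 - 48*a) + 80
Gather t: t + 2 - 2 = t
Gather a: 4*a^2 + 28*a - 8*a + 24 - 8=4*a^2 + 20*a + 16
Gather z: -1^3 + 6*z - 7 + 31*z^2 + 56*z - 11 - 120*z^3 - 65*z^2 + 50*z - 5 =-120*z^3 - 34*z^2 + 112*z - 24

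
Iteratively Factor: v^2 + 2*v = (v + 2)*(v)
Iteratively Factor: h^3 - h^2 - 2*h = (h + 1)*(h^2 - 2*h) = h*(h + 1)*(h - 2)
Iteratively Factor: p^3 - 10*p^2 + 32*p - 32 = (p - 2)*(p^2 - 8*p + 16) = (p - 4)*(p - 2)*(p - 4)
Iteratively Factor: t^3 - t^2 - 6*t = (t + 2)*(t^2 - 3*t) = (t - 3)*(t + 2)*(t)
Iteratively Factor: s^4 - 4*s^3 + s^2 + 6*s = (s - 2)*(s^3 - 2*s^2 - 3*s) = (s - 2)*(s + 1)*(s^2 - 3*s) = (s - 3)*(s - 2)*(s + 1)*(s)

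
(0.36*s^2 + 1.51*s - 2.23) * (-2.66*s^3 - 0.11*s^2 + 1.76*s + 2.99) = -0.9576*s^5 - 4.0562*s^4 + 6.3993*s^3 + 3.9793*s^2 + 0.5901*s - 6.6677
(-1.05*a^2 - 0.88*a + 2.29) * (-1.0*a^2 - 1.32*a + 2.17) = 1.05*a^4 + 2.266*a^3 - 3.4069*a^2 - 4.9324*a + 4.9693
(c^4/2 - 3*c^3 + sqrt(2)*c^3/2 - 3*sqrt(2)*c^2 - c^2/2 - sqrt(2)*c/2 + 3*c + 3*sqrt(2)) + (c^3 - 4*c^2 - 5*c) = c^4/2 - 2*c^3 + sqrt(2)*c^3/2 - 9*c^2/2 - 3*sqrt(2)*c^2 - 2*c - sqrt(2)*c/2 + 3*sqrt(2)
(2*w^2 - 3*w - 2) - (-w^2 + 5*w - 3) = 3*w^2 - 8*w + 1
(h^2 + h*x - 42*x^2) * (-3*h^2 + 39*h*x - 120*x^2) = -3*h^4 + 36*h^3*x + 45*h^2*x^2 - 1758*h*x^3 + 5040*x^4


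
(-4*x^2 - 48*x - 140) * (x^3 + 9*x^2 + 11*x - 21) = -4*x^5 - 84*x^4 - 616*x^3 - 1704*x^2 - 532*x + 2940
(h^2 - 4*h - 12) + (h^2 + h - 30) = 2*h^2 - 3*h - 42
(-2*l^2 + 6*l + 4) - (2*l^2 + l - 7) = -4*l^2 + 5*l + 11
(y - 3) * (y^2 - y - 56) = y^3 - 4*y^2 - 53*y + 168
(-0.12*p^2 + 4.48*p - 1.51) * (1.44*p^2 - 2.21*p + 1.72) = -0.1728*p^4 + 6.7164*p^3 - 12.2816*p^2 + 11.0427*p - 2.5972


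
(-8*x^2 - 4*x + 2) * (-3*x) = 24*x^3 + 12*x^2 - 6*x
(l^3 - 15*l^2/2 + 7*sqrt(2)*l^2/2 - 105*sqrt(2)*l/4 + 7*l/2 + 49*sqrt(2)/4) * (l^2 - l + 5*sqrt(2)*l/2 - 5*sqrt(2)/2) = l^5 - 17*l^4/2 + 6*sqrt(2)*l^4 - 51*sqrt(2)*l^3 + 57*l^3/2 - 609*l^2/4 + 66*sqrt(2)*l^2 - 21*sqrt(2)*l + 385*l/2 - 245/4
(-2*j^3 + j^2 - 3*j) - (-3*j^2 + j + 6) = -2*j^3 + 4*j^2 - 4*j - 6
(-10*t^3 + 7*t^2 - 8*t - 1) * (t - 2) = -10*t^4 + 27*t^3 - 22*t^2 + 15*t + 2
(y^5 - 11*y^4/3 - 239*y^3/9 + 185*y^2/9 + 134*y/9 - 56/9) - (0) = y^5 - 11*y^4/3 - 239*y^3/9 + 185*y^2/9 + 134*y/9 - 56/9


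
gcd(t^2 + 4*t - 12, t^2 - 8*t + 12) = t - 2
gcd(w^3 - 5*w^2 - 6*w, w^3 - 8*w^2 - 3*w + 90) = w - 6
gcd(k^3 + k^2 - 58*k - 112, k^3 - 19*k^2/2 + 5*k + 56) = k^2 - 6*k - 16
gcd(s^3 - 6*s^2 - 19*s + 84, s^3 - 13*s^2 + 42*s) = s - 7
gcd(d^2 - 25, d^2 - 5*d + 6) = 1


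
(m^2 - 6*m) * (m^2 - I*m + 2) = m^4 - 6*m^3 - I*m^3 + 2*m^2 + 6*I*m^2 - 12*m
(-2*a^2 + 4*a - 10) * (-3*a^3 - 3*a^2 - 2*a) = 6*a^5 - 6*a^4 + 22*a^3 + 22*a^2 + 20*a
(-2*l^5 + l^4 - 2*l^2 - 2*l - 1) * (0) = 0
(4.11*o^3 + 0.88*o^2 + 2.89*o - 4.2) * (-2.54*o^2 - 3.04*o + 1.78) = -10.4394*o^5 - 14.7296*o^4 - 2.7*o^3 + 3.4488*o^2 + 17.9122*o - 7.476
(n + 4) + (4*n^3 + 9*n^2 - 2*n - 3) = 4*n^3 + 9*n^2 - n + 1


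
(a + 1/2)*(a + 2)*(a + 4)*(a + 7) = a^4 + 27*a^3/2 + 113*a^2/2 + 81*a + 28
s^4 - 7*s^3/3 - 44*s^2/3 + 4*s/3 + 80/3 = (s - 5)*(s - 4/3)*(s + 2)^2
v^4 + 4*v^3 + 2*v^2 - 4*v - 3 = (v - 1)*(v + 1)^2*(v + 3)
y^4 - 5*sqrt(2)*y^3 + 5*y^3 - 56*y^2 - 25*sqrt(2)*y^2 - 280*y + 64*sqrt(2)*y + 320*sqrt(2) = (y + 5)*(y - 8*sqrt(2))*(y - sqrt(2))*(y + 4*sqrt(2))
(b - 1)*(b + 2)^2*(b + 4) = b^4 + 7*b^3 + 12*b^2 - 4*b - 16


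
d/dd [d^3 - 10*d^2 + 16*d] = 3*d^2 - 20*d + 16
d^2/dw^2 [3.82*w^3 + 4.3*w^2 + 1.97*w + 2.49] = 22.92*w + 8.6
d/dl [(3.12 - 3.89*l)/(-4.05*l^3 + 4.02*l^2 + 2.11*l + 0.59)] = (-31.509*l^3 + 53.5458*l^2 - 25.0848*l - 8.8783)/(16.4025*l^6 - 32.562*l^5 - 0.930600000000002*l^4 + 12.1854*l^3 + 9.1957*l^2 + 2.4898*l + 0.3481)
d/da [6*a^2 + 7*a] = 12*a + 7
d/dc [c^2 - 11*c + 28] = 2*c - 11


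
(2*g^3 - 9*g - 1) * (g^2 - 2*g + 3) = 2*g^5 - 4*g^4 - 3*g^3 + 17*g^2 - 25*g - 3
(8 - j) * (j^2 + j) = -j^3 + 7*j^2 + 8*j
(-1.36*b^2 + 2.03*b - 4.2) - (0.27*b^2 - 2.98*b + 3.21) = -1.63*b^2 + 5.01*b - 7.41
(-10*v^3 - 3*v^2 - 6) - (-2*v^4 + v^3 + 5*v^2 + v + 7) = 2*v^4 - 11*v^3 - 8*v^2 - v - 13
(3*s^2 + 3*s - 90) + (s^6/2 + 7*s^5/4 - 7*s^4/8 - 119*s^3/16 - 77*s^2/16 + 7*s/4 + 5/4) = s^6/2 + 7*s^5/4 - 7*s^4/8 - 119*s^3/16 - 29*s^2/16 + 19*s/4 - 355/4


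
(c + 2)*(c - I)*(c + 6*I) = c^3 + 2*c^2 + 5*I*c^2 + 6*c + 10*I*c + 12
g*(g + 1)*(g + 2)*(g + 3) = g^4 + 6*g^3 + 11*g^2 + 6*g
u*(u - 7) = u^2 - 7*u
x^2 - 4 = (x - 2)*(x + 2)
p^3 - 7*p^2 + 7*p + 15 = (p - 5)*(p - 3)*(p + 1)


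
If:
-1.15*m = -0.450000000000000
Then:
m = 0.39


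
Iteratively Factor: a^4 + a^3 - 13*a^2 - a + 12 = (a + 1)*(a^3 - 13*a + 12) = (a - 3)*(a + 1)*(a^2 + 3*a - 4) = (a - 3)*(a + 1)*(a + 4)*(a - 1)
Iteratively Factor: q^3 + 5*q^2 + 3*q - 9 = (q - 1)*(q^2 + 6*q + 9) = (q - 1)*(q + 3)*(q + 3)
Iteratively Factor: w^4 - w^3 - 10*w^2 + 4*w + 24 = (w + 2)*(w^3 - 3*w^2 - 4*w + 12) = (w - 3)*(w + 2)*(w^2 - 4) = (w - 3)*(w + 2)^2*(w - 2)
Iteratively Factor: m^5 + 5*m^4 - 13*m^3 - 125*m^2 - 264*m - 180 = (m + 2)*(m^4 + 3*m^3 - 19*m^2 - 87*m - 90) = (m + 2)*(m + 3)*(m^3 - 19*m - 30) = (m - 5)*(m + 2)*(m + 3)*(m^2 + 5*m + 6) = (m - 5)*(m + 2)*(m + 3)^2*(m + 2)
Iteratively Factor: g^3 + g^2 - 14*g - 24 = (g - 4)*(g^2 + 5*g + 6) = (g - 4)*(g + 3)*(g + 2)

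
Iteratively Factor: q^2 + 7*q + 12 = (q + 4)*(q + 3)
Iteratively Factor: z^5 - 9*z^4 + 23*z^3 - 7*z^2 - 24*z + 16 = (z - 4)*(z^4 - 5*z^3 + 3*z^2 + 5*z - 4) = (z - 4)*(z - 1)*(z^3 - 4*z^2 - z + 4) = (z - 4)*(z - 1)^2*(z^2 - 3*z - 4) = (z - 4)*(z - 1)^2*(z + 1)*(z - 4)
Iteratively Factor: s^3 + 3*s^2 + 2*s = (s + 2)*(s^2 + s) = (s + 1)*(s + 2)*(s)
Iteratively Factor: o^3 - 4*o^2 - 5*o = (o)*(o^2 - 4*o - 5) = o*(o + 1)*(o - 5)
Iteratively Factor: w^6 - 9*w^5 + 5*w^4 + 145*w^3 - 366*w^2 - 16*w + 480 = (w + 1)*(w^5 - 10*w^4 + 15*w^3 + 130*w^2 - 496*w + 480) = (w - 2)*(w + 1)*(w^4 - 8*w^3 - w^2 + 128*w - 240) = (w - 3)*(w - 2)*(w + 1)*(w^3 - 5*w^2 - 16*w + 80) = (w - 5)*(w - 3)*(w - 2)*(w + 1)*(w^2 - 16) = (w - 5)*(w - 3)*(w - 2)*(w + 1)*(w + 4)*(w - 4)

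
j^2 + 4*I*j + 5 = (j - I)*(j + 5*I)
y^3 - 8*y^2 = y^2*(y - 8)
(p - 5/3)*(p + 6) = p^2 + 13*p/3 - 10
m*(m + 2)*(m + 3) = m^3 + 5*m^2 + 6*m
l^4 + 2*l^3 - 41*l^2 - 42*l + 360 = (l - 5)*(l - 3)*(l + 4)*(l + 6)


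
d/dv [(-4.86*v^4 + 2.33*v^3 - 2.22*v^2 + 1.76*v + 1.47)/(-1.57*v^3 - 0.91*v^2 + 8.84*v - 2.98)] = (7.6302*v^6 + 8.8452*v^5 - 134.4929*v^4 + 104.652*v^3 - 31.9297*v^2 + 15.9066*v - 18.2396)/(2.4649*v^6 + 2.8574*v^5 - 26.9295*v^4 - 6.7316*v^3 + 83.5692*v^2 - 52.6864*v + 8.8804)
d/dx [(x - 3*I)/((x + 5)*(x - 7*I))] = ((-x + 3*I)*(x + 5) + (-x + 3*I)*(x - 7*I) + (x + 5)*(x - 7*I))/((x + 5)^2*(x - 7*I)^2)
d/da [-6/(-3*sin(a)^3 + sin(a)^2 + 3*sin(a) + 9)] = 6*(-9*sin(a)^2 + 2*sin(a) + 3)*cos(a)/(-3*sin(a)*cos(a)^2 + cos(a)^2 - 10)^2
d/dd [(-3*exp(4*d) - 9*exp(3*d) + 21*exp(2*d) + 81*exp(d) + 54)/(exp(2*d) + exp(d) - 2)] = 6*(-exp(3*d) + exp(2*d) + exp(d) - 9)*exp(d)/(exp(2*d) - 2*exp(d) + 1)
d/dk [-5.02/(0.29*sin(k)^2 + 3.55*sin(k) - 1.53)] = (2.9116*sin(k) + 17.821)*cos(k)/(0.29*sin(k)^2 + 3.55*sin(k) - 1.53)^2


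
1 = 1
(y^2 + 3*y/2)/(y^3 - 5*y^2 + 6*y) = (y + 3/2)/(y^2 - 5*y + 6)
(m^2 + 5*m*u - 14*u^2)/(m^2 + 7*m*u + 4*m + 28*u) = (m - 2*u)/(m + 4)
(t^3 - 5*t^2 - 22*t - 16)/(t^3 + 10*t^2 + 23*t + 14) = (t - 8)/(t + 7)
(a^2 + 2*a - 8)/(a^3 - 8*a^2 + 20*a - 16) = (a + 4)/(a^2 - 6*a + 8)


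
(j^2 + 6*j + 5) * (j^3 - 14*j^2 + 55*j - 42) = j^5 - 8*j^4 - 24*j^3 + 218*j^2 + 23*j - 210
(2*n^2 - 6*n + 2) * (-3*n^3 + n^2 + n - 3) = -6*n^5 + 20*n^4 - 10*n^3 - 10*n^2 + 20*n - 6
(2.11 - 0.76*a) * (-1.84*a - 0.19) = 1.3984*a^2 - 3.738*a - 0.4009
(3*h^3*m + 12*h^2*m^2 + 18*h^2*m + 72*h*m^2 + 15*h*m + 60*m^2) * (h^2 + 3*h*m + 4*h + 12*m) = 3*h^5*m + 21*h^4*m^2 + 30*h^4*m + 36*h^3*m^3 + 210*h^3*m^2 + 87*h^3*m + 360*h^2*m^3 + 609*h^2*m^2 + 60*h^2*m + 1044*h*m^3 + 420*h*m^2 + 720*m^3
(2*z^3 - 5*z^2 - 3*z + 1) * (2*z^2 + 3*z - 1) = 4*z^5 - 4*z^4 - 23*z^3 - 2*z^2 + 6*z - 1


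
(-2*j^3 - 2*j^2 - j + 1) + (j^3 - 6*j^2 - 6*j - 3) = -j^3 - 8*j^2 - 7*j - 2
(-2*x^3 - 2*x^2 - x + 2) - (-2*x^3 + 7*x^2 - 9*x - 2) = -9*x^2 + 8*x + 4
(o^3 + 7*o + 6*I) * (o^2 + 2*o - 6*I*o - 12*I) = o^5 + 2*o^4 - 6*I*o^4 + 7*o^3 - 12*I*o^3 + 14*o^2 - 36*I*o^2 + 36*o - 72*I*o + 72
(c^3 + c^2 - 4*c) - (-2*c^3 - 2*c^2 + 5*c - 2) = 3*c^3 + 3*c^2 - 9*c + 2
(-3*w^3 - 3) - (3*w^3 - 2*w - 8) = -6*w^3 + 2*w + 5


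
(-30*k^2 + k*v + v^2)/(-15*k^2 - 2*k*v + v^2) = (6*k + v)/(3*k + v)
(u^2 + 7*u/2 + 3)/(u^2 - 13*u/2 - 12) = (u + 2)/(u - 8)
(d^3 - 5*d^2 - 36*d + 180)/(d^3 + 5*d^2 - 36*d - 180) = (d - 5)/(d + 5)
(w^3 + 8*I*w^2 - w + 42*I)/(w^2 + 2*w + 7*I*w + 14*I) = (w^2 + I*w + 6)/(w + 2)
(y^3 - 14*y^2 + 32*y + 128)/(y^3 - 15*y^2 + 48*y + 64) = (y + 2)/(y + 1)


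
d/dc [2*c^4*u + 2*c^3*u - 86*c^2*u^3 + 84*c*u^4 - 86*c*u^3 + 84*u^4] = 2*u*(4*c^3 + 3*c^2 - 86*c*u^2 + 42*u^3 - 43*u^2)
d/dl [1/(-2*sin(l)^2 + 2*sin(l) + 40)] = (2*sin(l) - 1)*cos(l)/(2*(sin(l) + cos(l)^2 + 19)^2)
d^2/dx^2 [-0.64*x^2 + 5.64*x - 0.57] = -1.28000000000000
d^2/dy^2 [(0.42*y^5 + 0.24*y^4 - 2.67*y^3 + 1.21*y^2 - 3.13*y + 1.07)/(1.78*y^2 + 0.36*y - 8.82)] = (7.98436799999999*y^7 + 5.827008*y^6 - 117.11304*y^5 - 62.42832*y^4 + 535.350544*y^3 + 409.22904*y^2 - 1536.9588*y + 202.255344)/(5.639752*y^6 + 3.421872*y^5 - 83.1438*y^4 - 33.86448*y^3 + 411.9822*y^2 + 84.015792*y - 686.128968)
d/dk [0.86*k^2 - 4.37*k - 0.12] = 1.72*k - 4.37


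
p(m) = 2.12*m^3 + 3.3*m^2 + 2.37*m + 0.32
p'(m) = 6.36*m^2 + 6.6*m + 2.37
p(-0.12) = 0.08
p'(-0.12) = 1.67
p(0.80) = 5.41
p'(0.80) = 11.72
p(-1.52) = -3.10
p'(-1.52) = 7.03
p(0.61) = 3.47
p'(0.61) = 8.76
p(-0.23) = -0.08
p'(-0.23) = 1.19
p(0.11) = 0.62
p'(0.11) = 3.17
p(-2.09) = -9.57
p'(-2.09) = 16.36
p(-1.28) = -1.75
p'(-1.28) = 4.34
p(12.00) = 4167.32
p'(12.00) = 997.41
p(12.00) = 4167.32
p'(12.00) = 997.41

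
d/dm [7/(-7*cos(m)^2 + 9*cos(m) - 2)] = 7*(9 - 14*cos(m))*sin(m)/(7*cos(m)^2 - 9*cos(m) + 2)^2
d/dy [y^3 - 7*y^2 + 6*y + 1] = 3*y^2 - 14*y + 6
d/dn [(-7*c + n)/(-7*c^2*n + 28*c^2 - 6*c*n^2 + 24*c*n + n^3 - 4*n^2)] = (-c - 2*n + 4)/(c^2*n^2 - 8*c^2*n + 16*c^2 + 2*c*n^3 - 16*c*n^2 + 32*c*n + n^4 - 8*n^3 + 16*n^2)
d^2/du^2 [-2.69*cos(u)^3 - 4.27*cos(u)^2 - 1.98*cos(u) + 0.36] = 3.9975*cos(u) + 8.54*cos(2*u) + 6.0525*cos(3*u)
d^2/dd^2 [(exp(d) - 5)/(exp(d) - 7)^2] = exp(d)/(exp(d) - 7)^2 + 22*exp(2*d)/(exp(d) - 7)^4 - 70*exp(d)/(exp(d) - 7)^4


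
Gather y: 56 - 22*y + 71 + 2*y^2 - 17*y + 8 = 2*y^2 - 39*y + 135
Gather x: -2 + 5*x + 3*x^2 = 3*x^2 + 5*x - 2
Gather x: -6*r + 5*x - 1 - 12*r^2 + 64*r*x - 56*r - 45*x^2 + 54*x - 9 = -12*r^2 - 62*r - 45*x^2 + x*(64*r + 59) - 10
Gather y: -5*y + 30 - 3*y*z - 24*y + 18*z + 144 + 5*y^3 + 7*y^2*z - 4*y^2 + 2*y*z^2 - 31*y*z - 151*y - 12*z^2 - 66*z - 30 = 5*y^3 + y^2*(7*z - 4) + y*(2*z^2 - 34*z - 180) - 12*z^2 - 48*z + 144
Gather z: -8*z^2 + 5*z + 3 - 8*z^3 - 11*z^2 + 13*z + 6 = -8*z^3 - 19*z^2 + 18*z + 9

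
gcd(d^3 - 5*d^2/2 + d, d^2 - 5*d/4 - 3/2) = d - 2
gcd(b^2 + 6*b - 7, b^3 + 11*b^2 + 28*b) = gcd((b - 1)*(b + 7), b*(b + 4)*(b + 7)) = b + 7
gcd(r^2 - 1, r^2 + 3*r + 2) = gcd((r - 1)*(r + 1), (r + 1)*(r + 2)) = r + 1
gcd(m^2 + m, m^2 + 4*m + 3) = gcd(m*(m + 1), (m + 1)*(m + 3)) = m + 1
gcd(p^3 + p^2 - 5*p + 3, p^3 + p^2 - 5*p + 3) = p^3 + p^2 - 5*p + 3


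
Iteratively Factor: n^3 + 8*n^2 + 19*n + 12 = (n + 1)*(n^2 + 7*n + 12) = (n + 1)*(n + 3)*(n + 4)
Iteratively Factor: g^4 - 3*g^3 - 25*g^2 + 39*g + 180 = (g - 5)*(g^3 + 2*g^2 - 15*g - 36) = (g - 5)*(g + 3)*(g^2 - g - 12) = (g - 5)*(g - 4)*(g + 3)*(g + 3)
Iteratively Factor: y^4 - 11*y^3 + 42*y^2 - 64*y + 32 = (y - 2)*(y^3 - 9*y^2 + 24*y - 16) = (y - 4)*(y - 2)*(y^2 - 5*y + 4) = (y - 4)*(y - 2)*(y - 1)*(y - 4)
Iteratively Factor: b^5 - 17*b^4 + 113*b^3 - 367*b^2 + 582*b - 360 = (b - 3)*(b^4 - 14*b^3 + 71*b^2 - 154*b + 120) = (b - 5)*(b - 3)*(b^3 - 9*b^2 + 26*b - 24) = (b - 5)*(b - 3)*(b - 2)*(b^2 - 7*b + 12) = (b - 5)*(b - 4)*(b - 3)*(b - 2)*(b - 3)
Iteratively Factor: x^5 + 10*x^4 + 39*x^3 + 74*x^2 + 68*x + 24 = (x + 2)*(x^4 + 8*x^3 + 23*x^2 + 28*x + 12) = (x + 2)^2*(x^3 + 6*x^2 + 11*x + 6) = (x + 2)^3*(x^2 + 4*x + 3) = (x + 2)^3*(x + 3)*(x + 1)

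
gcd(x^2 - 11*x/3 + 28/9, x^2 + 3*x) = 1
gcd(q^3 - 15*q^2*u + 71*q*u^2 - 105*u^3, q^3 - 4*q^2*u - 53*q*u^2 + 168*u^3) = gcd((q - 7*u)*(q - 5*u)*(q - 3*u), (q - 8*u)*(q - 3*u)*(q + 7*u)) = q - 3*u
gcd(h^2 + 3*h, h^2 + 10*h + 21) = h + 3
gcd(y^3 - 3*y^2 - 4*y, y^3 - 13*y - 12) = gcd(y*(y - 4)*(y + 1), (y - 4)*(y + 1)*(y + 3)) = y^2 - 3*y - 4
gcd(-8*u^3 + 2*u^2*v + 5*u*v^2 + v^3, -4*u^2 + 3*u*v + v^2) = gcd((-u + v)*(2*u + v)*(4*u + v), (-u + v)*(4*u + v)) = 4*u^2 - 3*u*v - v^2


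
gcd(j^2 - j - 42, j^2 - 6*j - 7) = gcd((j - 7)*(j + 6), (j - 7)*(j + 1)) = j - 7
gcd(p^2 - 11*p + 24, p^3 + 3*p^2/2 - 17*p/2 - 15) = p - 3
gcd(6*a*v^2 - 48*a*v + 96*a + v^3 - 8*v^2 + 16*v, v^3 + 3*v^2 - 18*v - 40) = v - 4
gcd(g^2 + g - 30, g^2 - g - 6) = 1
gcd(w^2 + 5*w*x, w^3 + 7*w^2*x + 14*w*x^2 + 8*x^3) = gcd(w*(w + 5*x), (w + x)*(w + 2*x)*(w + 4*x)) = 1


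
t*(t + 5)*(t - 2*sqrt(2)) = t^3 - 2*sqrt(2)*t^2 + 5*t^2 - 10*sqrt(2)*t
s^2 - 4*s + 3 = (s - 3)*(s - 1)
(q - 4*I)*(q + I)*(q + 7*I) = q^3 + 4*I*q^2 + 25*q + 28*I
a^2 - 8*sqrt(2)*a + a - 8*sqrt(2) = (a + 1)*(a - 8*sqrt(2))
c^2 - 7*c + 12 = (c - 4)*(c - 3)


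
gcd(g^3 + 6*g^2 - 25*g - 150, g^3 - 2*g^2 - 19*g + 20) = g - 5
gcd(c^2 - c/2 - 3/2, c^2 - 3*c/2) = c - 3/2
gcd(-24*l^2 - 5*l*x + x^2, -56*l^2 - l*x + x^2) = -8*l + x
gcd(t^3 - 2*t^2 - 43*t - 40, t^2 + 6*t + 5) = t^2 + 6*t + 5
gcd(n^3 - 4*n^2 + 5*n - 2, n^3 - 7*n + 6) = n^2 - 3*n + 2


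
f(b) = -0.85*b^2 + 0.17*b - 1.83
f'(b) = 0.17 - 1.7*b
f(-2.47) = -7.44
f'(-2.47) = 4.37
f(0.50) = -1.96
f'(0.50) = -0.68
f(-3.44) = -12.47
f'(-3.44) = 6.02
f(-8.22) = -60.66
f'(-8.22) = 14.14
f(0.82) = -2.26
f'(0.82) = -1.22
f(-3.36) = -12.00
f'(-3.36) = 5.88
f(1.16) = -2.78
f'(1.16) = -1.80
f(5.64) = -27.91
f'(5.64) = -9.42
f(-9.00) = -72.21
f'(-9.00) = 15.47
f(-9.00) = -72.21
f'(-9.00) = 15.47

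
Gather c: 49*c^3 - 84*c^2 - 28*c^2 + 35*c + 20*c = 49*c^3 - 112*c^2 + 55*c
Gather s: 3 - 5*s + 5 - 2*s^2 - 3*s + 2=-2*s^2 - 8*s + 10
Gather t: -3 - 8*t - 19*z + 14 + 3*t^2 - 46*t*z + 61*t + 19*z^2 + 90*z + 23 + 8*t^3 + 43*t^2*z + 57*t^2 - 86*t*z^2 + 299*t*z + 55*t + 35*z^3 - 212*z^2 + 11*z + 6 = 8*t^3 + t^2*(43*z + 60) + t*(-86*z^2 + 253*z + 108) + 35*z^3 - 193*z^2 + 82*z + 40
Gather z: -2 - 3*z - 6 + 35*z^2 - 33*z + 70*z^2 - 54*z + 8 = 105*z^2 - 90*z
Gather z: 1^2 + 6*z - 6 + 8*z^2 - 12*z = 8*z^2 - 6*z - 5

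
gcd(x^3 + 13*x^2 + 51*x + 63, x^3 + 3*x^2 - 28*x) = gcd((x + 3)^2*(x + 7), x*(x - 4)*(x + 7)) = x + 7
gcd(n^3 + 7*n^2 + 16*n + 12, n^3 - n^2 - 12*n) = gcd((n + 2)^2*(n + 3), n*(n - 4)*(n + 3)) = n + 3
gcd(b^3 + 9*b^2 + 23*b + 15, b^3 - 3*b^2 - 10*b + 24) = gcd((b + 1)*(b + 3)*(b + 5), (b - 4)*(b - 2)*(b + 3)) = b + 3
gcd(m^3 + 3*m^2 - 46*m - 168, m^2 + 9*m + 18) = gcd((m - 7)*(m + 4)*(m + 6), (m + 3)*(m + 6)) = m + 6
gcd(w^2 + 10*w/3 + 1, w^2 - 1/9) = w + 1/3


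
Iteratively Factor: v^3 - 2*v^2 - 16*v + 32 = (v - 4)*(v^2 + 2*v - 8) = (v - 4)*(v - 2)*(v + 4)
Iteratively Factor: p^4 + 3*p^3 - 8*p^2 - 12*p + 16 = (p + 2)*(p^3 + p^2 - 10*p + 8) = (p - 1)*(p + 2)*(p^2 + 2*p - 8) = (p - 1)*(p + 2)*(p + 4)*(p - 2)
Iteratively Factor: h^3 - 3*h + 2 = (h - 1)*(h^2 + h - 2) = (h - 1)*(h + 2)*(h - 1)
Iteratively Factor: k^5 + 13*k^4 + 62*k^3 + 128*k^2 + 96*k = (k + 3)*(k^4 + 10*k^3 + 32*k^2 + 32*k) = (k + 3)*(k + 4)*(k^3 + 6*k^2 + 8*k) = (k + 3)*(k + 4)^2*(k^2 + 2*k) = (k + 2)*(k + 3)*(k + 4)^2*(k)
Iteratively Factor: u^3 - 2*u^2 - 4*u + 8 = (u - 2)*(u^2 - 4) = (u - 2)*(u + 2)*(u - 2)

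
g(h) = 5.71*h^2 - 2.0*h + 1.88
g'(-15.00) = -173.30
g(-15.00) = 1316.63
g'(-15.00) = -173.30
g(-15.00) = 1316.63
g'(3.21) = 34.66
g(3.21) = 54.30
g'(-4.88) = -57.73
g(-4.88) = 147.62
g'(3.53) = 38.31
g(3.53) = 65.97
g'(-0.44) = -7.02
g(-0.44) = 3.87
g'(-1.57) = -19.93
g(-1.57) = 19.09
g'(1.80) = 18.56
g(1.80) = 16.78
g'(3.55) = 38.54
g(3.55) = 66.74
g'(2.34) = 24.72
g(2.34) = 28.47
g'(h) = 11.42*h - 2.0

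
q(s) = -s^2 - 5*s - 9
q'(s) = -2*s - 5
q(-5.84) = -13.91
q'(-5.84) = 6.68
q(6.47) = -83.21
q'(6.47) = -17.94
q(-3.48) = -3.71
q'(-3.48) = 1.96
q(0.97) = -14.79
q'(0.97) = -6.94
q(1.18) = -16.29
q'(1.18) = -7.36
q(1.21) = -16.51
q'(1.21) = -7.42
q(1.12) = -15.85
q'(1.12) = -7.24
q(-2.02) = -2.98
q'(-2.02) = -0.96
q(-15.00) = -159.00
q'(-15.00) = 25.00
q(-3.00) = -3.00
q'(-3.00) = 1.00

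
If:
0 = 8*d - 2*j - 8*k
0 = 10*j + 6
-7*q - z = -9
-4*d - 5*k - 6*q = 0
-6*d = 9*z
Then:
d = -237/268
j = -3/5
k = -246/335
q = 161/134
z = 79/134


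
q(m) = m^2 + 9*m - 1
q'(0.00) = 9.00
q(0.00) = -1.00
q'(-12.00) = -15.00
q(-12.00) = 35.00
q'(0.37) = 9.74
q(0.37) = 2.47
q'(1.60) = 12.20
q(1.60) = 15.96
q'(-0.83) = 7.34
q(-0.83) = -7.78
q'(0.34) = 9.68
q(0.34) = 2.18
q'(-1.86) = 5.28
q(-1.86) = -14.28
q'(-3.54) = 1.92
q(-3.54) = -20.33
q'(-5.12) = -1.24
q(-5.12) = -20.87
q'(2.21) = 13.42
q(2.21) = 23.77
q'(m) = 2*m + 9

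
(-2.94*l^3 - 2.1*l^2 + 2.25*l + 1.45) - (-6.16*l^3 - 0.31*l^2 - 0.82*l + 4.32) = 3.22*l^3 - 1.79*l^2 + 3.07*l - 2.87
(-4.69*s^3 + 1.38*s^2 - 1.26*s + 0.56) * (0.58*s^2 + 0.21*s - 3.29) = -2.7202*s^5 - 0.1845*s^4 + 14.9891*s^3 - 4.48*s^2 + 4.263*s - 1.8424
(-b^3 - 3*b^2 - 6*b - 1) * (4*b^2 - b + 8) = -4*b^5 - 11*b^4 - 29*b^3 - 22*b^2 - 47*b - 8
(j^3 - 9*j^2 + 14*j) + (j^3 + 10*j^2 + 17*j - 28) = 2*j^3 + j^2 + 31*j - 28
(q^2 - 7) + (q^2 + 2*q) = 2*q^2 + 2*q - 7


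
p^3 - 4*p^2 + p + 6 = (p - 3)*(p - 2)*(p + 1)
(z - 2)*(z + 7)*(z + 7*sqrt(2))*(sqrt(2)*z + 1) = sqrt(2)*z^4 + 5*sqrt(2)*z^3 + 15*z^3 - 7*sqrt(2)*z^2 + 75*z^2 - 210*z + 35*sqrt(2)*z - 98*sqrt(2)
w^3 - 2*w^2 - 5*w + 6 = (w - 3)*(w - 1)*(w + 2)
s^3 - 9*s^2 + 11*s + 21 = (s - 7)*(s - 3)*(s + 1)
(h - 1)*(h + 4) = h^2 + 3*h - 4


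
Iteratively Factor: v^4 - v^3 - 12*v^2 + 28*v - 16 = (v - 1)*(v^3 - 12*v + 16) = (v - 1)*(v + 4)*(v^2 - 4*v + 4) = (v - 2)*(v - 1)*(v + 4)*(v - 2)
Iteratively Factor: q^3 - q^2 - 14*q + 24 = (q - 3)*(q^2 + 2*q - 8) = (q - 3)*(q - 2)*(q + 4)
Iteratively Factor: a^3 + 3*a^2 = (a)*(a^2 + 3*a) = a*(a + 3)*(a)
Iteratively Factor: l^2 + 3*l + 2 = (l + 2)*(l + 1)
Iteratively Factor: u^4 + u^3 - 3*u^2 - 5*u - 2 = (u + 1)*(u^3 - 3*u - 2) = (u + 1)^2*(u^2 - u - 2) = (u + 1)^3*(u - 2)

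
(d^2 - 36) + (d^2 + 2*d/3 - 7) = 2*d^2 + 2*d/3 - 43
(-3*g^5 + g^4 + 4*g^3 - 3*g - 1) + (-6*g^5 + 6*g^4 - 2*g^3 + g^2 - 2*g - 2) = -9*g^5 + 7*g^4 + 2*g^3 + g^2 - 5*g - 3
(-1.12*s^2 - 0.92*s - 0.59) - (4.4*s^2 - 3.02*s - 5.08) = -5.52*s^2 + 2.1*s + 4.49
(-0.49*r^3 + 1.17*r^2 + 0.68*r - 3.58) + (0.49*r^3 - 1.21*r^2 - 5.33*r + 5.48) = -0.04*r^2 - 4.65*r + 1.9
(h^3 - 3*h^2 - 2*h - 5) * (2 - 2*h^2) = -2*h^5 + 6*h^4 + 6*h^3 + 4*h^2 - 4*h - 10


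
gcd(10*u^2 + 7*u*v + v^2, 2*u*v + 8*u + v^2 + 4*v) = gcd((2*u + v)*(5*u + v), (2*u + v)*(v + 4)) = 2*u + v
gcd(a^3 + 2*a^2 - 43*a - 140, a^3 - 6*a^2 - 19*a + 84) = a^2 - 3*a - 28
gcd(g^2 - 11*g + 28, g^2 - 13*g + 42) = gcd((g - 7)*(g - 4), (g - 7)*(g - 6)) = g - 7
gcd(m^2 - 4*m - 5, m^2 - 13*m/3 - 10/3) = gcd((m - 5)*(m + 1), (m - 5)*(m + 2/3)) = m - 5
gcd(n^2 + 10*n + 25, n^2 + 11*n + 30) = n + 5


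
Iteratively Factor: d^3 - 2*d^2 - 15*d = (d - 5)*(d^2 + 3*d) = (d - 5)*(d + 3)*(d)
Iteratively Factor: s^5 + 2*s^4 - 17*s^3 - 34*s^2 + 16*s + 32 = (s + 2)*(s^4 - 17*s^2 + 16) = (s + 2)*(s + 4)*(s^3 - 4*s^2 - s + 4) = (s + 1)*(s + 2)*(s + 4)*(s^2 - 5*s + 4) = (s - 4)*(s + 1)*(s + 2)*(s + 4)*(s - 1)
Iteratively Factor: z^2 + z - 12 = (z - 3)*(z + 4)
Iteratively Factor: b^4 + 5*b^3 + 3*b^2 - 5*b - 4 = (b + 4)*(b^3 + b^2 - b - 1) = (b + 1)*(b + 4)*(b^2 - 1) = (b + 1)^2*(b + 4)*(b - 1)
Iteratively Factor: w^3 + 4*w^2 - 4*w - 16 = (w + 4)*(w^2 - 4) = (w - 2)*(w + 4)*(w + 2)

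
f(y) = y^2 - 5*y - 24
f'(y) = 2*y - 5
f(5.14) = -23.28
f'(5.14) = 5.28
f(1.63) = -29.49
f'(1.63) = -1.74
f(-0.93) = -18.49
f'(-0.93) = -6.86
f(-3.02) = 0.22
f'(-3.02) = -11.04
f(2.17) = -30.14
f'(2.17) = -0.66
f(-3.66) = 7.70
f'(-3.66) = -12.32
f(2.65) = -30.23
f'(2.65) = 0.30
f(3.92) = -28.23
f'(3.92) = 2.84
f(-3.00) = 0.00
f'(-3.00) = -11.00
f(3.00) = -30.00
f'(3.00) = 1.00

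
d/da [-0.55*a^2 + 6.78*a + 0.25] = 6.78 - 1.1*a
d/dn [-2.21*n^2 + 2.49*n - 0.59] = 2.49 - 4.42*n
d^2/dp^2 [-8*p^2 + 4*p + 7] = -16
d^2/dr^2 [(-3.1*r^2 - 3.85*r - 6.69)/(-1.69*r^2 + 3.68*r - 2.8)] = (-1.4210854715202e-14*r^4 + 60.55101*r^3 + 26.628654*r^2 - 358.947888*r + 245.831952)/(4.826809*r^6 - 31.531344*r^5 + 92.651208*r^4 - 154.318592*r^3 + 153.50496*r^2 - 86.5536*r + 21.952)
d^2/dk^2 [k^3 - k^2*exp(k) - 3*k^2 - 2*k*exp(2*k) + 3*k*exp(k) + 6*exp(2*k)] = -k^2*exp(k) - 8*k*exp(2*k) - k*exp(k) + 6*k + 16*exp(2*k) + 4*exp(k) - 6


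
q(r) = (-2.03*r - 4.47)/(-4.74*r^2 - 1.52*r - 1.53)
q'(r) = (-2.03*r - 4.47)*(9.48*r + 1.52)/(-4.74*r^2 - 1.52*r - 1.53)^2 - 2.03/(-4.74*r^2 - 1.52*r - 1.53)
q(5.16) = 0.11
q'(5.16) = -0.03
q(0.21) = 2.38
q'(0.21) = -3.07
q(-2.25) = -0.00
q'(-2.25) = 0.09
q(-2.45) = -0.02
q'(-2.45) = 0.06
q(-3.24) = -0.05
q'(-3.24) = 0.02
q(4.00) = 0.15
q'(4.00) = -0.05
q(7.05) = 0.08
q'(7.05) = -0.01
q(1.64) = 0.47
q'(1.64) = -0.35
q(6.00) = 0.09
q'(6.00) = -0.02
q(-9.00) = -0.04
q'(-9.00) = -0.00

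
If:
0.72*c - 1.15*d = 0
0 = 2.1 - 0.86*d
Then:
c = 3.90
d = 2.44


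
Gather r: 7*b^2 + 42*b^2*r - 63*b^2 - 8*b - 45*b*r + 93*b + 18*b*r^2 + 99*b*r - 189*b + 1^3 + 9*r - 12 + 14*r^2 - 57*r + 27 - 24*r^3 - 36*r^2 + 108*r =-56*b^2 - 104*b - 24*r^3 + r^2*(18*b - 22) + r*(42*b^2 + 54*b + 60) + 16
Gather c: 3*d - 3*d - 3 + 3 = 0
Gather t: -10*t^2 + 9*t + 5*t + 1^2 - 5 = -10*t^2 + 14*t - 4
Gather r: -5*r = -5*r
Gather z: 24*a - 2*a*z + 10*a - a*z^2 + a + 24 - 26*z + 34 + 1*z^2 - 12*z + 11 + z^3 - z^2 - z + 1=-a*z^2 + 35*a + z^3 + z*(-2*a - 39) + 70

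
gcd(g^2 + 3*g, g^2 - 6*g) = g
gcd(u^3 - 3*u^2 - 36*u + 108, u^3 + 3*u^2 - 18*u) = u^2 + 3*u - 18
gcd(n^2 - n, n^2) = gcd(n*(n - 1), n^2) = n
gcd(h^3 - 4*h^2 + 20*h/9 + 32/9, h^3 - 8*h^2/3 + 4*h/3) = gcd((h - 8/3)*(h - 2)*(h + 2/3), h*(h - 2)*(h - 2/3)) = h - 2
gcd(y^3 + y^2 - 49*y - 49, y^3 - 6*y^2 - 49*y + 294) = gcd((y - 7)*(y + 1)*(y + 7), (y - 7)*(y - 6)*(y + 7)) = y^2 - 49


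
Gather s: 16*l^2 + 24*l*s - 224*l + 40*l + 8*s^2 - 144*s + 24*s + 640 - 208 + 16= 16*l^2 - 184*l + 8*s^2 + s*(24*l - 120) + 448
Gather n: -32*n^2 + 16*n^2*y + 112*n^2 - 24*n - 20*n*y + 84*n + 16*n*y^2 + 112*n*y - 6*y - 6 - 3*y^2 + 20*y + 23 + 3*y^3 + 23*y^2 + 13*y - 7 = n^2*(16*y + 80) + n*(16*y^2 + 92*y + 60) + 3*y^3 + 20*y^2 + 27*y + 10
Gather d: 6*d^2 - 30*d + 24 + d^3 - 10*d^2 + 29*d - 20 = d^3 - 4*d^2 - d + 4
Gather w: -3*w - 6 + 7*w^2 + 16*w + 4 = 7*w^2 + 13*w - 2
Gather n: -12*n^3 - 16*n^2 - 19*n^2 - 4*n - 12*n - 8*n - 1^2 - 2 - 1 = -12*n^3 - 35*n^2 - 24*n - 4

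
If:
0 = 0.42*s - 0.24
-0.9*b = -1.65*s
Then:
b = 1.05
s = 0.57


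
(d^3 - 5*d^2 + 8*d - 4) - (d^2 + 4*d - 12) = d^3 - 6*d^2 + 4*d + 8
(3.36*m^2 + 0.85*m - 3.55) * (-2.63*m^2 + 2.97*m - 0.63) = -8.8368*m^4 + 7.7437*m^3 + 9.7442*m^2 - 11.079*m + 2.2365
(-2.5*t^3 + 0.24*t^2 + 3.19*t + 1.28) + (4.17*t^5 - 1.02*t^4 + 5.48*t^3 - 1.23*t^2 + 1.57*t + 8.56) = 4.17*t^5 - 1.02*t^4 + 2.98*t^3 - 0.99*t^2 + 4.76*t + 9.84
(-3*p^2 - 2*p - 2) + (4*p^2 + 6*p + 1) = p^2 + 4*p - 1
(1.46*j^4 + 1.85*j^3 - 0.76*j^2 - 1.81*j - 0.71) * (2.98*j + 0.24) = 4.3508*j^5 + 5.8634*j^4 - 1.8208*j^3 - 5.5762*j^2 - 2.5502*j - 0.1704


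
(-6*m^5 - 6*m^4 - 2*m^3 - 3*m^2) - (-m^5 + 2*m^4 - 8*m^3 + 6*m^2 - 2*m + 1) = -5*m^5 - 8*m^4 + 6*m^3 - 9*m^2 + 2*m - 1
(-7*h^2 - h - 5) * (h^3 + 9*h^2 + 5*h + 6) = -7*h^5 - 64*h^4 - 49*h^3 - 92*h^2 - 31*h - 30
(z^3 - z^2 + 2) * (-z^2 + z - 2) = -z^5 + 2*z^4 - 3*z^3 + 2*z - 4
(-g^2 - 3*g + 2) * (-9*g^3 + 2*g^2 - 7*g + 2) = 9*g^5 + 25*g^4 - 17*g^3 + 23*g^2 - 20*g + 4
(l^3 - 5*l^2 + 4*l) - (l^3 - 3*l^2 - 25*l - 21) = -2*l^2 + 29*l + 21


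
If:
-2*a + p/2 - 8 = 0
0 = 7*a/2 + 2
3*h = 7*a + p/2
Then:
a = -4/7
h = 20/21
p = 96/7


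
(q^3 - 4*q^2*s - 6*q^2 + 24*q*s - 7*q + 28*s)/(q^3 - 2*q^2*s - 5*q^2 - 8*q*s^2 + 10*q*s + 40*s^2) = (q^2 - 6*q - 7)/(q^2 + 2*q*s - 5*q - 10*s)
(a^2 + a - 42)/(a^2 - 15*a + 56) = (a^2 + a - 42)/(a^2 - 15*a + 56)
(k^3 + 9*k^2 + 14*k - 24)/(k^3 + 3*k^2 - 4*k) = (k + 6)/k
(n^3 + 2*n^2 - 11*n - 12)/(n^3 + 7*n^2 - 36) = (n^3 + 2*n^2 - 11*n - 12)/(n^3 + 7*n^2 - 36)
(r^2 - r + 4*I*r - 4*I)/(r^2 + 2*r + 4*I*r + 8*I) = (r - 1)/(r + 2)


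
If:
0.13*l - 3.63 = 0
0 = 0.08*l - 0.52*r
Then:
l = 27.92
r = 4.30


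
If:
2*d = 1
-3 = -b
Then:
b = 3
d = 1/2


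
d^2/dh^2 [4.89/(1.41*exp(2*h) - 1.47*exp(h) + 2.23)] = ((7.1883 - 27.5796*exp(h))*(1.41*exp(2*h) - 1.47*exp(h) + 2.23) + 4.89*(2.82*exp(h) - 1.47)*(5.64*exp(h) - 2.94)*exp(h))*exp(h)/(1.41*exp(2*h) - 1.47*exp(h) + 2.23)^3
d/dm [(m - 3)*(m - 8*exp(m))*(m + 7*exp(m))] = -m^2*exp(m) + 3*m^2 - 112*m*exp(2*m) + m*exp(m) - 6*m + 280*exp(2*m) + 3*exp(m)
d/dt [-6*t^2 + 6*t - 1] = 6 - 12*t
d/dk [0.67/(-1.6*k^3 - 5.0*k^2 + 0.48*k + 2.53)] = (3.216*k^2 + 6.7*k - 0.3216)/(1.6*k^3 + 5.0*k^2 - 0.48*k - 2.53)^2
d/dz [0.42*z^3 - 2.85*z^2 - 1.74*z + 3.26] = 1.26*z^2 - 5.7*z - 1.74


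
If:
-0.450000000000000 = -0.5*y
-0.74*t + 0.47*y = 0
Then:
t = 0.57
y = 0.90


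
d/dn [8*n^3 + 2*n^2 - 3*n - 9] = 24*n^2 + 4*n - 3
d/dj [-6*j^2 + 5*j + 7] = 5 - 12*j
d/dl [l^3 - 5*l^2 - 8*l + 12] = 3*l^2 - 10*l - 8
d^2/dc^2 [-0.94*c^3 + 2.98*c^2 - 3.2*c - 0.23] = 5.96 - 5.64*c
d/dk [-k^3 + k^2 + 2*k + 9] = -3*k^2 + 2*k + 2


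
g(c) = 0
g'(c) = 0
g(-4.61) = 0.00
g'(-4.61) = 0.00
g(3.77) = 0.00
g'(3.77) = 0.00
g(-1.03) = 0.00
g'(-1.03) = 0.00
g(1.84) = 0.00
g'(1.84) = 0.00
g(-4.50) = 0.00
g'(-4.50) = 0.00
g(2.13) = 0.00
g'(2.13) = 0.00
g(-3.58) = 0.00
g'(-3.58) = 0.00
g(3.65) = 0.00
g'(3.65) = 0.00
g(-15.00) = 0.00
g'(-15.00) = 0.00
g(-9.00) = 0.00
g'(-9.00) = 0.00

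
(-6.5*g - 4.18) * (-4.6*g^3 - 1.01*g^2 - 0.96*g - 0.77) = 29.9*g^4 + 25.793*g^3 + 10.4618*g^2 + 9.0178*g + 3.2186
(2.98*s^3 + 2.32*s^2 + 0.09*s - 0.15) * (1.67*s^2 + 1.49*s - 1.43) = 4.9766*s^5 + 8.3146*s^4 - 0.654300000000001*s^3 - 3.434*s^2 - 0.3522*s + 0.2145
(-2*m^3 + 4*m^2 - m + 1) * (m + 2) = -2*m^4 + 7*m^2 - m + 2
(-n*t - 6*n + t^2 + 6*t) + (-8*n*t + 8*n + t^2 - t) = -9*n*t + 2*n + 2*t^2 + 5*t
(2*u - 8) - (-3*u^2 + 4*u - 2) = 3*u^2 - 2*u - 6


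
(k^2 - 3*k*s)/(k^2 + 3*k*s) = (k - 3*s)/(k + 3*s)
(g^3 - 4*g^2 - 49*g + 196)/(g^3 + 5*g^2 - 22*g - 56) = (g - 7)/(g + 2)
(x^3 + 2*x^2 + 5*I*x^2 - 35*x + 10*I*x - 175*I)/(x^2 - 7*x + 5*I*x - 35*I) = (x^2 + 2*x - 35)/(x - 7)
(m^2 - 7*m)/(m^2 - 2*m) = (m - 7)/(m - 2)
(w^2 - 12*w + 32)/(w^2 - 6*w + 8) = (w - 8)/(w - 2)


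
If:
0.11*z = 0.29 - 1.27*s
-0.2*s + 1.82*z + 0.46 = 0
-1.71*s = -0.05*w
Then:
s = 0.25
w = 8.48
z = -0.23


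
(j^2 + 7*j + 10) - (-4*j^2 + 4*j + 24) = 5*j^2 + 3*j - 14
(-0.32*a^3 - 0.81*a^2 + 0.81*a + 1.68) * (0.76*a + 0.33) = -0.2432*a^4 - 0.7212*a^3 + 0.3483*a^2 + 1.5441*a + 0.5544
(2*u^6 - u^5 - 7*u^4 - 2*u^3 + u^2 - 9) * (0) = 0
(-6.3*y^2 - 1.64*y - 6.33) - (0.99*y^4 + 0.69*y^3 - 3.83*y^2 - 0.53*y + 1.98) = -0.99*y^4 - 0.69*y^3 - 2.47*y^2 - 1.11*y - 8.31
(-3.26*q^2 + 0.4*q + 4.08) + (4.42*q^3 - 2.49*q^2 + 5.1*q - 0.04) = 4.42*q^3 - 5.75*q^2 + 5.5*q + 4.04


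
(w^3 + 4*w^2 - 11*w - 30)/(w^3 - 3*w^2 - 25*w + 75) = (w + 2)/(w - 5)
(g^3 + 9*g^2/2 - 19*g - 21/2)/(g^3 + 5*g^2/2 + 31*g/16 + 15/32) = 16*(g^2 + 4*g - 21)/(16*g^2 + 32*g + 15)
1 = 1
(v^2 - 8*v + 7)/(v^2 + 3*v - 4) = (v - 7)/(v + 4)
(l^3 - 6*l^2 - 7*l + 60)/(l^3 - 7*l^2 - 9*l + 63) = (l^2 - 9*l + 20)/(l^2 - 10*l + 21)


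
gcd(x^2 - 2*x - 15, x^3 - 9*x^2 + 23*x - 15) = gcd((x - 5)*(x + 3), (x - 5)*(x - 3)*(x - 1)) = x - 5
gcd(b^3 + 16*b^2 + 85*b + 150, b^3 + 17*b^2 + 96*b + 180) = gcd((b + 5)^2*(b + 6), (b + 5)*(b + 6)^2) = b^2 + 11*b + 30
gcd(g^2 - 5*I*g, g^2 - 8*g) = g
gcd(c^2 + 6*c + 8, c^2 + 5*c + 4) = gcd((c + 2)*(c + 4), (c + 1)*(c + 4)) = c + 4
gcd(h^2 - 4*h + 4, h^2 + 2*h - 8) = h - 2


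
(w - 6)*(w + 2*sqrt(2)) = w^2 - 6*w + 2*sqrt(2)*w - 12*sqrt(2)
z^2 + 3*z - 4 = (z - 1)*(z + 4)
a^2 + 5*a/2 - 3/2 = (a - 1/2)*(a + 3)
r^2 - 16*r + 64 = (r - 8)^2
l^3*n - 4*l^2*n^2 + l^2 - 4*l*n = l*(l - 4*n)*(l*n + 1)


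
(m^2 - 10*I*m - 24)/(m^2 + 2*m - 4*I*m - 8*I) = (m - 6*I)/(m + 2)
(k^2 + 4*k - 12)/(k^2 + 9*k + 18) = (k - 2)/(k + 3)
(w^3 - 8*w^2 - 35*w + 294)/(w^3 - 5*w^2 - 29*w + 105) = (w^2 - w - 42)/(w^2 + 2*w - 15)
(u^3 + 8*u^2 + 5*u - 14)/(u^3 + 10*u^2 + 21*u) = (u^2 + u - 2)/(u*(u + 3))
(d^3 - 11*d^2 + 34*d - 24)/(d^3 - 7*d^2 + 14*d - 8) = (d - 6)/(d - 2)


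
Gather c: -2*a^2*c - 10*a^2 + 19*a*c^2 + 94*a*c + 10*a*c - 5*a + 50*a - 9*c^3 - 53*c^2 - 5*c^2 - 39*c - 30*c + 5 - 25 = -10*a^2 + 45*a - 9*c^3 + c^2*(19*a - 58) + c*(-2*a^2 + 104*a - 69) - 20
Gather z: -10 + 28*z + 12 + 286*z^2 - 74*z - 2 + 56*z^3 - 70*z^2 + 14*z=56*z^3 + 216*z^2 - 32*z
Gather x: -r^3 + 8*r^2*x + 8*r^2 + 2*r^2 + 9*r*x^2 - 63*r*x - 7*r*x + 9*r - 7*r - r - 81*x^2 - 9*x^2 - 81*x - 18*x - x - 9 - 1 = -r^3 + 10*r^2 + r + x^2*(9*r - 90) + x*(8*r^2 - 70*r - 100) - 10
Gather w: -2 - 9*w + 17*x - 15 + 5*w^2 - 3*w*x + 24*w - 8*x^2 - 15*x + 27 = 5*w^2 + w*(15 - 3*x) - 8*x^2 + 2*x + 10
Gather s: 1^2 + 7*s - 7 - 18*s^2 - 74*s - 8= -18*s^2 - 67*s - 14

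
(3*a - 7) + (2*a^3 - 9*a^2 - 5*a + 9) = 2*a^3 - 9*a^2 - 2*a + 2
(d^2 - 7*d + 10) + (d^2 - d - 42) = 2*d^2 - 8*d - 32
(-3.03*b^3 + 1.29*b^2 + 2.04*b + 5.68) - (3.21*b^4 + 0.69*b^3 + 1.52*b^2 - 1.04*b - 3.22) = -3.21*b^4 - 3.72*b^3 - 0.23*b^2 + 3.08*b + 8.9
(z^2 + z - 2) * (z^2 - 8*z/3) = z^4 - 5*z^3/3 - 14*z^2/3 + 16*z/3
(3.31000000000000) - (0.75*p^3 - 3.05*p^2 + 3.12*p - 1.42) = -0.75*p^3 + 3.05*p^2 - 3.12*p + 4.73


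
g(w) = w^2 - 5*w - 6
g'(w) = 2*w - 5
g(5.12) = -5.39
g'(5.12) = 5.24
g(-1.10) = 0.71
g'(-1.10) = -7.20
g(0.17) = -6.82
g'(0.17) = -4.66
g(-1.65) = 4.97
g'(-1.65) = -8.30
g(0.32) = -7.50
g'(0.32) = -4.36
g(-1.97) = 7.73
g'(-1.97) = -8.94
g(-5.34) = 49.22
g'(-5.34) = -15.68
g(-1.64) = 4.89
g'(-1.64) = -8.28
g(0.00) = -6.00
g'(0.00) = -5.00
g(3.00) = -12.00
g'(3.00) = 1.00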